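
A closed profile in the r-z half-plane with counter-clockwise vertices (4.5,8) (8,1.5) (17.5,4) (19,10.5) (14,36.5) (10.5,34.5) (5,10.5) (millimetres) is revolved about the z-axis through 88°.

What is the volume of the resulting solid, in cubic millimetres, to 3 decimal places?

Volume = 5838.557 mm³

Profile (r,z), 7 vertices: (4.5,8) (8,1.5) (17.5,4) (19,10.5) (14,36.5) (10.5,34.5) (5,10.5)
edge 0: (4.5,8)→(8,1.5)  cross = 4.5·1.5 − 8·8 = -57.2500; (r_i+r_j)·cross = 12.5·-57.2500 = -715.6250
edge 1: (8,1.5)→(17.5,4)  cross = 8·4 − 17.5·1.5 = 5.7500; (r_i+r_j)·cross = 25.5·5.7500 = 146.6250
edge 2: (17.5,4)→(19,10.5)  cross = 17.5·10.5 − 19·4 = 107.7500; (r_i+r_j)·cross = 36.5·107.7500 = 3932.8750
edge 3: (19,10.5)→(14,36.5)  cross = 19·36.5 − 14·10.5 = 546.5000; (r_i+r_j)·cross = 33·546.5000 = 18034.5000
edge 4: (14,36.5)→(10.5,34.5)  cross = 14·34.5 − 10.5·36.5 = 99.7500; (r_i+r_j)·cross = 24.5·99.7500 = 2443.8750
edge 5: (10.5,34.5)→(5,10.5)  cross = 10.5·10.5 − 5·34.5 = -62.2500; (r_i+r_j)·cross = 15.5·-62.2500 = -964.8750
edge 6: (5,10.5)→(4.5,8)  cross = 5·8 − 4.5·10.5 = -7.2500; (r_i+r_j)·cross = 9.5·-7.2500 = -68.8750
Σcross = 633.0000 → A = |Σcross|/2 = 316.5000 mm²
Σ(r_i+r_j)·cross = 22808.5000 → first moment M = |Σ|/6 = 3801.4167
R_c = M/A = 3801.4167/316.5000 = 12.0108 mm
θ = 88° = 1.535890 rad
V = θ·R_c·A = 1.535890·12.0108·316.5000 = 5838.557 mm³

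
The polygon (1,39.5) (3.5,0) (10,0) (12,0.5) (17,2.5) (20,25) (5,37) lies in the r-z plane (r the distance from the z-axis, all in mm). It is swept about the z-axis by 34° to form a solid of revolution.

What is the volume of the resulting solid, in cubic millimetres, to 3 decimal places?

Profile (r,z), 7 vertices: (1,39.5) (3.5,0) (10,0) (12,0.5) (17,2.5) (20,25) (5,37)
edge 0: (1,39.5)→(3.5,0)  cross = 1·0 − 3.5·39.5 = -138.2500; (r_i+r_j)·cross = 4.5·-138.2500 = -622.1250
edge 1: (3.5,0)→(10,0)  cross = 3.5·0 − 10·0 = 0.0000; (r_i+r_j)·cross = 13.5·0.0000 = 0.0000
edge 2: (10,0)→(12,0.5)  cross = 10·0.5 − 12·0 = 5.0000; (r_i+r_j)·cross = 22·5.0000 = 110.0000
edge 3: (12,0.5)→(17,2.5)  cross = 12·2.5 − 17·0.5 = 21.5000; (r_i+r_j)·cross = 29·21.5000 = 623.5000
edge 4: (17,2.5)→(20,25)  cross = 17·25 − 20·2.5 = 375.0000; (r_i+r_j)·cross = 37·375.0000 = 13875.0000
edge 5: (20,25)→(5,37)  cross = 20·37 − 5·25 = 615.0000; (r_i+r_j)·cross = 25·615.0000 = 15375.0000
edge 6: (5,37)→(1,39.5)  cross = 5·39.5 − 1·37 = 160.5000; (r_i+r_j)·cross = 6·160.5000 = 963.0000
Σcross = 1038.7500 → A = |Σcross|/2 = 519.3750 mm²
Σ(r_i+r_j)·cross = 30324.3750 → first moment M = |Σ|/6 = 5054.0625
R_c = M/A = 5054.0625/519.3750 = 9.7310 mm
θ = 34° = 0.593412 rad
V = θ·R_c·A = 0.593412·9.7310·519.3750 = 2999.141 mm³

Volume = 2999.141 mm³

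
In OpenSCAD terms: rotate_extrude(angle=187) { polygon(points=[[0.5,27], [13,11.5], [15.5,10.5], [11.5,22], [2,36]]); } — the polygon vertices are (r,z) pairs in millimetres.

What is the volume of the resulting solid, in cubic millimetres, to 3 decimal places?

Volume = 2818.262 mm³

Profile (r,z), 5 vertices: (0.5,27) (13,11.5) (15.5,10.5) (11.5,22) (2,36)
edge 0: (0.5,27)→(13,11.5)  cross = 0.5·11.5 − 13·27 = -345.2500; (r_i+r_j)·cross = 13.5·-345.2500 = -4660.8750
edge 1: (13,11.5)→(15.5,10.5)  cross = 13·10.5 − 15.5·11.5 = -41.7500; (r_i+r_j)·cross = 28.5·-41.7500 = -1189.8750
edge 2: (15.5,10.5)→(11.5,22)  cross = 15.5·22 − 11.5·10.5 = 220.2500; (r_i+r_j)·cross = 27·220.2500 = 5946.7500
edge 3: (11.5,22)→(2,36)  cross = 11.5·36 − 2·22 = 370.0000; (r_i+r_j)·cross = 13.5·370.0000 = 4995.0000
edge 4: (2,36)→(0.5,27)  cross = 2·27 − 0.5·36 = 36.0000; (r_i+r_j)·cross = 2.5·36.0000 = 90.0000
Σcross = 239.2500 → A = |Σcross|/2 = 119.6250 mm²
Σ(r_i+r_j)·cross = 5181.0000 → first moment M = |Σ|/6 = 863.5000
R_c = M/A = 863.5000/119.6250 = 7.2184 mm
θ = 187° = 3.263766 rad
V = θ·R_c·A = 3.263766·7.2184·119.6250 = 2818.262 mm³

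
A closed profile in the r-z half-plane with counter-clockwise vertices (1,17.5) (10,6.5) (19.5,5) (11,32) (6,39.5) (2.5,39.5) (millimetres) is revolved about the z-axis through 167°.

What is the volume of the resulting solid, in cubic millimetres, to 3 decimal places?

Profile (r,z), 6 vertices: (1,17.5) (10,6.5) (19.5,5) (11,32) (6,39.5) (2.5,39.5)
edge 0: (1,17.5)→(10,6.5)  cross = 1·6.5 − 10·17.5 = -168.5000; (r_i+r_j)·cross = 11·-168.5000 = -1853.5000
edge 1: (10,6.5)→(19.5,5)  cross = 10·5 − 19.5·6.5 = -76.7500; (r_i+r_j)·cross = 29.5·-76.7500 = -2264.1250
edge 2: (19.5,5)→(11,32)  cross = 19.5·32 − 11·5 = 569.0000; (r_i+r_j)·cross = 30.5·569.0000 = 17354.5000
edge 3: (11,32)→(6,39.5)  cross = 11·39.5 − 6·32 = 242.5000; (r_i+r_j)·cross = 17·242.5000 = 4122.5000
edge 4: (6,39.5)→(2.5,39.5)  cross = 6·39.5 − 2.5·39.5 = 138.2500; (r_i+r_j)·cross = 8.5·138.2500 = 1175.1250
edge 5: (2.5,39.5)→(1,17.5)  cross = 2.5·17.5 − 1·39.5 = 4.2500; (r_i+r_j)·cross = 3.5·4.2500 = 14.8750
Σcross = 708.7500 → A = |Σcross|/2 = 354.3750 mm²
Σ(r_i+r_j)·cross = 18549.3750 → first moment M = |Σ|/6 = 3091.5625
R_c = M/A = 3091.5625/354.3750 = 8.7240 mm
θ = 167° = 2.914700 rad
V = θ·R_c·A = 2.914700·8.7240·354.3750 = 9010.977 mm³

Volume = 9010.977 mm³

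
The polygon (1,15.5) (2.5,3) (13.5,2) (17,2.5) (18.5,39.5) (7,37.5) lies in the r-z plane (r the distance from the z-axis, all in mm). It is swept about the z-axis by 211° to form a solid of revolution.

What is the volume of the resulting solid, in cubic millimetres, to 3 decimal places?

Profile (r,z), 6 vertices: (1,15.5) (2.5,3) (13.5,2) (17,2.5) (18.5,39.5) (7,37.5)
edge 0: (1,15.5)→(2.5,3)  cross = 1·3 − 2.5·15.5 = -35.7500; (r_i+r_j)·cross = 3.5·-35.7500 = -125.1250
edge 1: (2.5,3)→(13.5,2)  cross = 2.5·2 − 13.5·3 = -35.5000; (r_i+r_j)·cross = 16·-35.5000 = -568.0000
edge 2: (13.5,2)→(17,2.5)  cross = 13.5·2.5 − 17·2 = -0.2500; (r_i+r_j)·cross = 30.5·-0.2500 = -7.6250
edge 3: (17,2.5)→(18.5,39.5)  cross = 17·39.5 − 18.5·2.5 = 625.2500; (r_i+r_j)·cross = 35.5·625.2500 = 22196.3750
edge 4: (18.5,39.5)→(7,37.5)  cross = 18.5·37.5 − 7·39.5 = 417.2500; (r_i+r_j)·cross = 25.5·417.2500 = 10639.8750
edge 5: (7,37.5)→(1,15.5)  cross = 7·15.5 − 1·37.5 = 71.0000; (r_i+r_j)·cross = 8·71.0000 = 568.0000
Σcross = 1042.0000 → A = |Σcross|/2 = 521.0000 mm²
Σ(r_i+r_j)·cross = 32703.5000 → first moment M = |Σ|/6 = 5450.5833
R_c = M/A = 5450.5833/521.0000 = 10.4618 mm
θ = 211° = 3.682645 rad
V = θ·R_c·A = 3.682645·10.4618·521.0000 = 20072.562 mm³

Volume = 20072.562 mm³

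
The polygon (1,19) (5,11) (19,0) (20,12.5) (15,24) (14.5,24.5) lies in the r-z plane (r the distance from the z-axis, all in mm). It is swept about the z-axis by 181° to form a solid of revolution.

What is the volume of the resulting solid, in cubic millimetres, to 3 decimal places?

Profile (r,z), 6 vertices: (1,19) (5,11) (19,0) (20,12.5) (15,24) (14.5,24.5)
edge 0: (1,19)→(5,11)  cross = 1·11 − 5·19 = -84.0000; (r_i+r_j)·cross = 6·-84.0000 = -504.0000
edge 1: (5,11)→(19,0)  cross = 5·0 − 19·11 = -209.0000; (r_i+r_j)·cross = 24·-209.0000 = -5016.0000
edge 2: (19,0)→(20,12.5)  cross = 19·12.5 − 20·0 = 237.5000; (r_i+r_j)·cross = 39·237.5000 = 9262.5000
edge 3: (20,12.5)→(15,24)  cross = 20·24 − 15·12.5 = 292.5000; (r_i+r_j)·cross = 35·292.5000 = 10237.5000
edge 4: (15,24)→(14.5,24.5)  cross = 15·24.5 − 14.5·24 = 19.5000; (r_i+r_j)·cross = 29.5·19.5000 = 575.2500
edge 5: (14.5,24.5)→(1,19)  cross = 14.5·19 − 1·24.5 = 251.0000; (r_i+r_j)·cross = 15.5·251.0000 = 3890.5000
Σcross = 507.5000 → A = |Σcross|/2 = 253.7500 mm²
Σ(r_i+r_j)·cross = 18445.7500 → first moment M = |Σ|/6 = 3074.2917
R_c = M/A = 3074.2917/253.7500 = 12.1154 mm
θ = 181° = 3.159046 rad
V = θ·R_c·A = 3.159046·12.1154·253.7500 = 9711.829 mm³

Volume = 9711.829 mm³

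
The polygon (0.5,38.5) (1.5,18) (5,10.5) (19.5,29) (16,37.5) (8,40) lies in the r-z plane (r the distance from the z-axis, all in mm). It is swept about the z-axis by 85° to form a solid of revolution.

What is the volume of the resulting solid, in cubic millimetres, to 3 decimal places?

Volume = 4463.292 mm³

Profile (r,z), 6 vertices: (0.5,38.5) (1.5,18) (5,10.5) (19.5,29) (16,37.5) (8,40)
edge 0: (0.5,38.5)→(1.5,18)  cross = 0.5·18 − 1.5·38.5 = -48.7500; (r_i+r_j)·cross = 2·-48.7500 = -97.5000
edge 1: (1.5,18)→(5,10.5)  cross = 1.5·10.5 − 5·18 = -74.2500; (r_i+r_j)·cross = 6.5·-74.2500 = -482.6250
edge 2: (5,10.5)→(19.5,29)  cross = 5·29 − 19.5·10.5 = -59.7500; (r_i+r_j)·cross = 24.5·-59.7500 = -1463.8750
edge 3: (19.5,29)→(16,37.5)  cross = 19.5·37.5 − 16·29 = 267.2500; (r_i+r_j)·cross = 35.5·267.2500 = 9487.3750
edge 4: (16,37.5)→(8,40)  cross = 16·40 − 8·37.5 = 340.0000; (r_i+r_j)·cross = 24·340.0000 = 8160.0000
edge 5: (8,40)→(0.5,38.5)  cross = 8·38.5 − 0.5·40 = 288.0000; (r_i+r_j)·cross = 8.5·288.0000 = 2448.0000
Σcross = 712.5000 → A = |Σcross|/2 = 356.2500 mm²
Σ(r_i+r_j)·cross = 18051.3750 → first moment M = |Σ|/6 = 3008.5625
R_c = M/A = 3008.5625/356.2500 = 8.4451 mm
θ = 85° = 1.483530 rad
V = θ·R_c·A = 1.483530·8.4451·356.2500 = 4463.292 mm³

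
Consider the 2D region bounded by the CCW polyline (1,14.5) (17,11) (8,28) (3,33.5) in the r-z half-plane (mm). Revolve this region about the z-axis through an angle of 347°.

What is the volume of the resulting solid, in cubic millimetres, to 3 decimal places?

Volume = 7595.600 mm³

Profile (r,z), 4 vertices: (1,14.5) (17,11) (8,28) (3,33.5)
edge 0: (1,14.5)→(17,11)  cross = 1·11 − 17·14.5 = -235.5000; (r_i+r_j)·cross = 18·-235.5000 = -4239.0000
edge 1: (17,11)→(8,28)  cross = 17·28 − 8·11 = 388.0000; (r_i+r_j)·cross = 25·388.0000 = 9700.0000
edge 2: (8,28)→(3,33.5)  cross = 8·33.5 − 3·28 = 184.0000; (r_i+r_j)·cross = 11·184.0000 = 2024.0000
edge 3: (3,33.5)→(1,14.5)  cross = 3·14.5 − 1·33.5 = 10.0000; (r_i+r_j)·cross = 4·10.0000 = 40.0000
Σcross = 346.5000 → A = |Σcross|/2 = 173.2500 mm²
Σ(r_i+r_j)·cross = 7525.0000 → first moment M = |Σ|/6 = 1254.1667
R_c = M/A = 1254.1667/173.2500 = 7.2391 mm
θ = 347° = 6.056293 rad
V = θ·R_c·A = 6.056293·7.2391·173.2500 = 7595.600 mm³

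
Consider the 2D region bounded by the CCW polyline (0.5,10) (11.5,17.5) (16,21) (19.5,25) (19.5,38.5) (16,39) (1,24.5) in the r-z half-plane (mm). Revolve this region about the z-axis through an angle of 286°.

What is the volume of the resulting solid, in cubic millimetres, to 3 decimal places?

Volume = 15576.522 mm³

Profile (r,z), 7 vertices: (0.5,10) (11.5,17.5) (16,21) (19.5,25) (19.5,38.5) (16,39) (1,24.5)
edge 0: (0.5,10)→(11.5,17.5)  cross = 0.5·17.5 − 11.5·10 = -106.2500; (r_i+r_j)·cross = 12·-106.2500 = -1275.0000
edge 1: (11.5,17.5)→(16,21)  cross = 11.5·21 − 16·17.5 = -38.5000; (r_i+r_j)·cross = 27.5·-38.5000 = -1058.7500
edge 2: (16,21)→(19.5,25)  cross = 16·25 − 19.5·21 = -9.5000; (r_i+r_j)·cross = 35.5·-9.5000 = -337.2500
edge 3: (19.5,25)→(19.5,38.5)  cross = 19.5·38.5 − 19.5·25 = 263.2500; (r_i+r_j)·cross = 39·263.2500 = 10266.7500
edge 4: (19.5,38.5)→(16,39)  cross = 19.5·39 − 16·38.5 = 144.5000; (r_i+r_j)·cross = 35.5·144.5000 = 5129.7500
edge 5: (16,39)→(1,24.5)  cross = 16·24.5 − 1·39 = 353.0000; (r_i+r_j)·cross = 17·353.0000 = 6001.0000
edge 6: (1,24.5)→(0.5,10)  cross = 1·10 − 0.5·24.5 = -2.2500; (r_i+r_j)·cross = 1.5·-2.2500 = -3.3750
Σcross = 604.2500 → A = |Σcross|/2 = 302.1250 mm²
Σ(r_i+r_j)·cross = 18723.1250 → first moment M = |Σ|/6 = 3120.5208
R_c = M/A = 3120.5208/302.1250 = 10.3286 mm
θ = 286° = 4.991642 rad
V = θ·R_c·A = 4.991642·10.3286·302.1250 = 15576.522 mm³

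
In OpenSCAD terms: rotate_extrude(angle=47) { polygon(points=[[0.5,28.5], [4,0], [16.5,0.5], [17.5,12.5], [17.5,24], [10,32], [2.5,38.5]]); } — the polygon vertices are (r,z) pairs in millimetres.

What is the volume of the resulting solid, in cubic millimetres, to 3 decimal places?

Volume = 3562.208 mm³

Profile (r,z), 7 vertices: (0.5,28.5) (4,0) (16.5,0.5) (17.5,12.5) (17.5,24) (10,32) (2.5,38.5)
edge 0: (0.5,28.5)→(4,0)  cross = 0.5·0 − 4·28.5 = -114.0000; (r_i+r_j)·cross = 4.5·-114.0000 = -513.0000
edge 1: (4,0)→(16.5,0.5)  cross = 4·0.5 − 16.5·0 = 2.0000; (r_i+r_j)·cross = 20.5·2.0000 = 41.0000
edge 2: (16.5,0.5)→(17.5,12.5)  cross = 16.5·12.5 − 17.5·0.5 = 197.5000; (r_i+r_j)·cross = 34·197.5000 = 6715.0000
edge 3: (17.5,12.5)→(17.5,24)  cross = 17.5·24 − 17.5·12.5 = 201.2500; (r_i+r_j)·cross = 35·201.2500 = 7043.7500
edge 4: (17.5,24)→(10,32)  cross = 17.5·32 − 10·24 = 320.0000; (r_i+r_j)·cross = 27.5·320.0000 = 8800.0000
edge 5: (10,32)→(2.5,38.5)  cross = 10·38.5 − 2.5·32 = 305.0000; (r_i+r_j)·cross = 12.5·305.0000 = 3812.5000
edge 6: (2.5,38.5)→(0.5,28.5)  cross = 2.5·28.5 − 0.5·38.5 = 52.0000; (r_i+r_j)·cross = 3·52.0000 = 156.0000
Σcross = 963.7500 → A = |Σcross|/2 = 481.8750 mm²
Σ(r_i+r_j)·cross = 26055.2500 → first moment M = |Σ|/6 = 4342.5417
R_c = M/A = 4342.5417/481.8750 = 9.0118 mm
θ = 47° = 0.820305 rad
V = θ·R_c·A = 0.820305·9.0118·481.8750 = 3562.208 mm³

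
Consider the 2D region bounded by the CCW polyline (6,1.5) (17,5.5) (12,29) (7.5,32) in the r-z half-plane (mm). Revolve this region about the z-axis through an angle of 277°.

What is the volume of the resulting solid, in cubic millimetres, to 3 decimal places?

Profile (r,z), 4 vertices: (6,1.5) (17,5.5) (12,29) (7.5,32)
edge 0: (6,1.5)→(17,5.5)  cross = 6·5.5 − 17·1.5 = 7.5000; (r_i+r_j)·cross = 23·7.5000 = 172.5000
edge 1: (17,5.5)→(12,29)  cross = 17·29 − 12·5.5 = 427.0000; (r_i+r_j)·cross = 29·427.0000 = 12383.0000
edge 2: (12,29)→(7.5,32)  cross = 12·32 − 7.5·29 = 166.5000; (r_i+r_j)·cross = 19.5·166.5000 = 3246.7500
edge 3: (7.5,32)→(6,1.5)  cross = 7.5·1.5 − 6·32 = -180.7500; (r_i+r_j)·cross = 13.5·-180.7500 = -2440.1250
Σcross = 420.2500 → A = |Σcross|/2 = 210.1250 mm²
Σ(r_i+r_j)·cross = 13362.1250 → first moment M = |Σ|/6 = 2227.0208
R_c = M/A = 2227.0208/210.1250 = 10.5986 mm
θ = 277° = 4.834562 rad
V = θ·R_c·A = 4.834562·10.5986·210.1250 = 10766.670 mm³

Volume = 10766.670 mm³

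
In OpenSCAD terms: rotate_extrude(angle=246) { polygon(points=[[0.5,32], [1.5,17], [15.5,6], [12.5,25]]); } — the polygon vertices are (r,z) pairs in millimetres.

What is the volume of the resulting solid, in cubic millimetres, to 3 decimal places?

Profile (r,z), 4 vertices: (0.5,32) (1.5,17) (15.5,6) (12.5,25)
edge 0: (0.5,32)→(1.5,17)  cross = 0.5·17 − 1.5·32 = -39.5000; (r_i+r_j)·cross = 2·-39.5000 = -79.0000
edge 1: (1.5,17)→(15.5,6)  cross = 1.5·6 − 15.5·17 = -254.5000; (r_i+r_j)·cross = 17·-254.5000 = -4326.5000
edge 2: (15.5,6)→(12.5,25)  cross = 15.5·25 − 12.5·6 = 312.5000; (r_i+r_j)·cross = 28·312.5000 = 8750.0000
edge 3: (12.5,25)→(0.5,32)  cross = 12.5·32 − 0.5·25 = 387.5000; (r_i+r_j)·cross = 13·387.5000 = 5037.5000
Σcross = 406.0000 → A = |Σcross|/2 = 203.0000 mm²
Σ(r_i+r_j)·cross = 9382.0000 → first moment M = |Σ|/6 = 1563.6667
R_c = M/A = 1563.6667/203.0000 = 7.7028 mm
θ = 246° = 4.293510 rad
V = θ·R_c·A = 4.293510·7.7028·203.0000 = 6713.618 mm³

Volume = 6713.618 mm³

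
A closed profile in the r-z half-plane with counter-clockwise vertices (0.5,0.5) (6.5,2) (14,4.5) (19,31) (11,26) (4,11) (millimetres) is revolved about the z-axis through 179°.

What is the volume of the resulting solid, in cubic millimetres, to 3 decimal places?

Volume = 8507.878 mm³

Profile (r,z), 6 vertices: (0.5,0.5) (6.5,2) (14,4.5) (19,31) (11,26) (4,11)
edge 0: (0.5,0.5)→(6.5,2)  cross = 0.5·2 − 6.5·0.5 = -2.2500; (r_i+r_j)·cross = 7·-2.2500 = -15.7500
edge 1: (6.5,2)→(14,4.5)  cross = 6.5·4.5 − 14·2 = 1.2500; (r_i+r_j)·cross = 20.5·1.2500 = 25.6250
edge 2: (14,4.5)→(19,31)  cross = 14·31 − 19·4.5 = 348.5000; (r_i+r_j)·cross = 33·348.5000 = 11500.5000
edge 3: (19,31)→(11,26)  cross = 19·26 − 11·31 = 153.0000; (r_i+r_j)·cross = 30·153.0000 = 4590.0000
edge 4: (11,26)→(4,11)  cross = 11·11 − 4·26 = 17.0000; (r_i+r_j)·cross = 15·17.0000 = 255.0000
edge 5: (4,11)→(0.5,0.5)  cross = 4·0.5 − 0.5·11 = -3.5000; (r_i+r_j)·cross = 4.5·-3.5000 = -15.7500
Σcross = 514.0000 → A = |Σcross|/2 = 257.0000 mm²
Σ(r_i+r_j)·cross = 16339.6250 → first moment M = |Σ|/6 = 2723.2708
R_c = M/A = 2723.2708/257.0000 = 10.5964 mm
θ = 179° = 3.124139 rad
V = θ·R_c·A = 3.124139·10.5964·257.0000 = 8507.878 mm³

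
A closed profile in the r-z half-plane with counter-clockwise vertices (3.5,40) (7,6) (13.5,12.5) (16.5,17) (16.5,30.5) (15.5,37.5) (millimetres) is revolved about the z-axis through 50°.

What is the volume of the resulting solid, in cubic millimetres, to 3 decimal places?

Profile (r,z), 6 vertices: (3.5,40) (7,6) (13.5,12.5) (16.5,17) (16.5,30.5) (15.5,37.5)
edge 0: (3.5,40)→(7,6)  cross = 3.5·6 − 7·40 = -259.0000; (r_i+r_j)·cross = 10.5·-259.0000 = -2719.5000
edge 1: (7,6)→(13.5,12.5)  cross = 7·12.5 − 13.5·6 = 6.5000; (r_i+r_j)·cross = 20.5·6.5000 = 133.2500
edge 2: (13.5,12.5)→(16.5,17)  cross = 13.5·17 − 16.5·12.5 = 23.2500; (r_i+r_j)·cross = 30·23.2500 = 697.5000
edge 3: (16.5,17)→(16.5,30.5)  cross = 16.5·30.5 − 16.5·17 = 222.7500; (r_i+r_j)·cross = 33·222.7500 = 7350.7500
edge 4: (16.5,30.5)→(15.5,37.5)  cross = 16.5·37.5 − 15.5·30.5 = 146.0000; (r_i+r_j)·cross = 32·146.0000 = 4672.0000
edge 5: (15.5,37.5)→(3.5,40)  cross = 15.5·40 − 3.5·37.5 = 488.7500; (r_i+r_j)·cross = 19·488.7500 = 9286.2500
Σcross = 628.2500 → A = |Σcross|/2 = 314.1250 mm²
Σ(r_i+r_j)·cross = 19420.2500 → first moment M = |Σ|/6 = 3236.7083
R_c = M/A = 3236.7083/314.1250 = 10.3039 mm
θ = 50° = 0.872665 rad
V = θ·R_c·A = 0.872665·10.3039·314.1250 = 2824.561 mm³

Volume = 2824.561 mm³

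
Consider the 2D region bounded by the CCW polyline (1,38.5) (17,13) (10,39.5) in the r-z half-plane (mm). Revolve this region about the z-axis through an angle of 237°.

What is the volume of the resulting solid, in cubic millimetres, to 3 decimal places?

Profile (r,z), 3 vertices: (1,38.5) (17,13) (10,39.5)
edge 0: (1,38.5)→(17,13)  cross = 1·13 − 17·38.5 = -641.5000; (r_i+r_j)·cross = 18·-641.5000 = -11547.0000
edge 1: (17,13)→(10,39.5)  cross = 17·39.5 − 10·13 = 541.5000; (r_i+r_j)·cross = 27·541.5000 = 14620.5000
edge 2: (10,39.5)→(1,38.5)  cross = 10·38.5 − 1·39.5 = 345.5000; (r_i+r_j)·cross = 11·345.5000 = 3800.5000
Σcross = 245.5000 → A = |Σcross|/2 = 122.7500 mm²
Σ(r_i+r_j)·cross = 6874.0000 → first moment M = |Σ|/6 = 1145.6667
R_c = M/A = 1145.6667/122.7500 = 9.3333 mm
θ = 237° = 4.136430 rad
V = θ·R_c·A = 4.136430·9.3333·122.7500 = 4738.970 mm³

Volume = 4738.970 mm³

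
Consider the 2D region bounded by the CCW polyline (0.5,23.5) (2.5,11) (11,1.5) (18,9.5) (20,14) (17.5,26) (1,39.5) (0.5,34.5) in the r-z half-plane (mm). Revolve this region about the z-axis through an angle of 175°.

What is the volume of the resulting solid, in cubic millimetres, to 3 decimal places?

Profile (r,z), 8 vertices: (0.5,23.5) (2.5,11) (11,1.5) (18,9.5) (20,14) (17.5,26) (1,39.5) (0.5,34.5)
edge 0: (0.5,23.5)→(2.5,11)  cross = 0.5·11 − 2.5·23.5 = -53.2500; (r_i+r_j)·cross = 3·-53.2500 = -159.7500
edge 1: (2.5,11)→(11,1.5)  cross = 2.5·1.5 − 11·11 = -117.2500; (r_i+r_j)·cross = 13.5·-117.2500 = -1582.8750
edge 2: (11,1.5)→(18,9.5)  cross = 11·9.5 − 18·1.5 = 77.5000; (r_i+r_j)·cross = 29·77.5000 = 2247.5000
edge 3: (18,9.5)→(20,14)  cross = 18·14 − 20·9.5 = 62.0000; (r_i+r_j)·cross = 38·62.0000 = 2356.0000
edge 4: (20,14)→(17.5,26)  cross = 20·26 − 17.5·14 = 275.0000; (r_i+r_j)·cross = 37.5·275.0000 = 10312.5000
edge 5: (17.5,26)→(1,39.5)  cross = 17.5·39.5 − 1·26 = 665.2500; (r_i+r_j)·cross = 18.5·665.2500 = 12307.1250
edge 6: (1,39.5)→(0.5,34.5)  cross = 1·34.5 − 0.5·39.5 = 14.7500; (r_i+r_j)·cross = 1.5·14.7500 = 22.1250
edge 7: (0.5,34.5)→(0.5,23.5)  cross = 0.5·23.5 − 0.5·34.5 = -5.5000; (r_i+r_j)·cross = 1·-5.5000 = -5.5000
Σcross = 918.5000 → A = |Σcross|/2 = 459.2500 mm²
Σ(r_i+r_j)·cross = 25497.1250 → first moment M = |Σ|/6 = 4249.5208
R_c = M/A = 4249.5208/459.2500 = 9.2532 mm
θ = 175° = 3.054326 rad
V = θ·R_c·A = 3.054326·9.2532·459.2500 = 12979.423 mm³

Volume = 12979.423 mm³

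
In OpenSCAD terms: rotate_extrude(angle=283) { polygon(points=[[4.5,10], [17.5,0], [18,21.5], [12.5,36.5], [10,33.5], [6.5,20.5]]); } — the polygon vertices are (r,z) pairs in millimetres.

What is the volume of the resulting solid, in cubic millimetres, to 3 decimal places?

Volume = 18150.008 mm³

Profile (r,z), 6 vertices: (4.5,10) (17.5,0) (18,21.5) (12.5,36.5) (10,33.5) (6.5,20.5)
edge 0: (4.5,10)→(17.5,0)  cross = 4.5·0 − 17.5·10 = -175.0000; (r_i+r_j)·cross = 22·-175.0000 = -3850.0000
edge 1: (17.5,0)→(18,21.5)  cross = 17.5·21.5 − 18·0 = 376.2500; (r_i+r_j)·cross = 35.5·376.2500 = 13356.8750
edge 2: (18,21.5)→(12.5,36.5)  cross = 18·36.5 − 12.5·21.5 = 388.2500; (r_i+r_j)·cross = 30.5·388.2500 = 11841.6250
edge 3: (12.5,36.5)→(10,33.5)  cross = 12.5·33.5 − 10·36.5 = 53.7500; (r_i+r_j)·cross = 22.5·53.7500 = 1209.3750
edge 4: (10,33.5)→(6.5,20.5)  cross = 10·20.5 − 6.5·33.5 = -12.7500; (r_i+r_j)·cross = 16.5·-12.7500 = -210.3750
edge 5: (6.5,20.5)→(4.5,10)  cross = 6.5·10 − 4.5·20.5 = -27.2500; (r_i+r_j)·cross = 11·-27.2500 = -299.7500
Σcross = 603.2500 → A = |Σcross|/2 = 301.6250 mm²
Σ(r_i+r_j)·cross = 22047.7500 → first moment M = |Σ|/6 = 3674.6250
R_c = M/A = 3674.6250/301.6250 = 12.1828 mm
θ = 283° = 4.939282 rad
V = θ·R_c·A = 4.939282·12.1828·301.6250 = 18150.008 mm³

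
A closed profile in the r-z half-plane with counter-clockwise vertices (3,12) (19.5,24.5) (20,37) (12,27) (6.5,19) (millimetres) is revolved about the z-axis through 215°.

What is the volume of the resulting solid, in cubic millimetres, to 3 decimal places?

Volume = 6113.848 mm³

Profile (r,z), 5 vertices: (3,12) (19.5,24.5) (20,37) (12,27) (6.5,19)
edge 0: (3,12)→(19.5,24.5)  cross = 3·24.5 − 19.5·12 = -160.5000; (r_i+r_j)·cross = 22.5·-160.5000 = -3611.2500
edge 1: (19.5,24.5)→(20,37)  cross = 19.5·37 − 20·24.5 = 231.5000; (r_i+r_j)·cross = 39.5·231.5000 = 9144.2500
edge 2: (20,37)→(12,27)  cross = 20·27 − 12·37 = 96.0000; (r_i+r_j)·cross = 32·96.0000 = 3072.0000
edge 3: (12,27)→(6.5,19)  cross = 12·19 − 6.5·27 = 52.5000; (r_i+r_j)·cross = 18.5·52.5000 = 971.2500
edge 4: (6.5,19)→(3,12)  cross = 6.5·12 − 3·19 = 21.0000; (r_i+r_j)·cross = 9.5·21.0000 = 199.5000
Σcross = 240.5000 → A = |Σcross|/2 = 120.2500 mm²
Σ(r_i+r_j)·cross = 9775.7500 → first moment M = |Σ|/6 = 1629.2917
R_c = M/A = 1629.2917/120.2500 = 13.5492 mm
θ = 215° = 3.752458 rad
V = θ·R_c·A = 3.752458·13.5492·120.2500 = 6113.848 mm³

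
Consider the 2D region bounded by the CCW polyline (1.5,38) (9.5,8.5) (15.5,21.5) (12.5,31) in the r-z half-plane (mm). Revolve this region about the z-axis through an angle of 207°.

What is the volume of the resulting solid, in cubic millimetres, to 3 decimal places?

Volume = 5967.043 mm³

Profile (r,z), 4 vertices: (1.5,38) (9.5,8.5) (15.5,21.5) (12.5,31)
edge 0: (1.5,38)→(9.5,8.5)  cross = 1.5·8.5 − 9.5·38 = -348.2500; (r_i+r_j)·cross = 11·-348.2500 = -3830.7500
edge 1: (9.5,8.5)→(15.5,21.5)  cross = 9.5·21.5 − 15.5·8.5 = 72.5000; (r_i+r_j)·cross = 25·72.5000 = 1812.5000
edge 2: (15.5,21.5)→(12.5,31)  cross = 15.5·31 − 12.5·21.5 = 211.7500; (r_i+r_j)·cross = 28·211.7500 = 5929.0000
edge 3: (12.5,31)→(1.5,38)  cross = 12.5·38 − 1.5·31 = 428.5000; (r_i+r_j)·cross = 14·428.5000 = 5999.0000
Σcross = 364.5000 → A = |Σcross|/2 = 182.2500 mm²
Σ(r_i+r_j)·cross = 9909.7500 → first moment M = |Σ|/6 = 1651.6250
R_c = M/A = 1651.6250/182.2500 = 9.0624 mm
θ = 207° = 3.612832 rad
V = θ·R_c·A = 3.612832·9.0624·182.2500 = 5967.043 mm³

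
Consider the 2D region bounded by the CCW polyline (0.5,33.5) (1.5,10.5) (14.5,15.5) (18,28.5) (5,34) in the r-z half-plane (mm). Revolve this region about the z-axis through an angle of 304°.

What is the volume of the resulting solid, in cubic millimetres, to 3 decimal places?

Volume = 12234.624 mm³

Profile (r,z), 5 vertices: (0.5,33.5) (1.5,10.5) (14.5,15.5) (18,28.5) (5,34)
edge 0: (0.5,33.5)→(1.5,10.5)  cross = 0.5·10.5 − 1.5·33.5 = -45.0000; (r_i+r_j)·cross = 2·-45.0000 = -90.0000
edge 1: (1.5,10.5)→(14.5,15.5)  cross = 1.5·15.5 − 14.5·10.5 = -129.0000; (r_i+r_j)·cross = 16·-129.0000 = -2064.0000
edge 2: (14.5,15.5)→(18,28.5)  cross = 14.5·28.5 − 18·15.5 = 134.2500; (r_i+r_j)·cross = 32.5·134.2500 = 4363.1250
edge 3: (18,28.5)→(5,34)  cross = 18·34 − 5·28.5 = 469.5000; (r_i+r_j)·cross = 23·469.5000 = 10798.5000
edge 4: (5,34)→(0.5,33.5)  cross = 5·33.5 − 0.5·34 = 150.5000; (r_i+r_j)·cross = 5.5·150.5000 = 827.7500
Σcross = 580.2500 → A = |Σcross|/2 = 290.1250 mm²
Σ(r_i+r_j)·cross = 13835.3750 → first moment M = |Σ|/6 = 2305.8958
R_c = M/A = 2305.8958/290.1250 = 7.9479 mm
θ = 304° = 5.305801 rad
V = θ·R_c·A = 5.305801·7.9479·290.1250 = 12234.624 mm³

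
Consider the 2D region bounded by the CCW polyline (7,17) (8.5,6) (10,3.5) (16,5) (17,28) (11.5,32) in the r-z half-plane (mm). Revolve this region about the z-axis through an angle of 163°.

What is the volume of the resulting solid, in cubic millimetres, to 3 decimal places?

Volume = 7337.141 mm³

Profile (r,z), 6 vertices: (7,17) (8.5,6) (10,3.5) (16,5) (17,28) (11.5,32)
edge 0: (7,17)→(8.5,6)  cross = 7·6 − 8.5·17 = -102.5000; (r_i+r_j)·cross = 15.5·-102.5000 = -1588.7500
edge 1: (8.5,6)→(10,3.5)  cross = 8.5·3.5 − 10·6 = -30.2500; (r_i+r_j)·cross = 18.5·-30.2500 = -559.6250
edge 2: (10,3.5)→(16,5)  cross = 10·5 − 16·3.5 = -6.0000; (r_i+r_j)·cross = 26·-6.0000 = -156.0000
edge 3: (16,5)→(17,28)  cross = 16·28 − 17·5 = 363.0000; (r_i+r_j)·cross = 33·363.0000 = 11979.0000
edge 4: (17,28)→(11.5,32)  cross = 17·32 − 11.5·28 = 222.0000; (r_i+r_j)·cross = 28.5·222.0000 = 6327.0000
edge 5: (11.5,32)→(7,17)  cross = 11.5·17 − 7·32 = -28.5000; (r_i+r_j)·cross = 18.5·-28.5000 = -527.2500
Σcross = 417.7500 → A = |Σcross|/2 = 208.8750 mm²
Σ(r_i+r_j)·cross = 15474.3750 → first moment M = |Σ|/6 = 2579.0625
R_c = M/A = 2579.0625/208.8750 = 12.3474 mm
θ = 163° = 2.844887 rad
V = θ·R_c·A = 2.844887·12.3474·208.8750 = 7337.141 mm³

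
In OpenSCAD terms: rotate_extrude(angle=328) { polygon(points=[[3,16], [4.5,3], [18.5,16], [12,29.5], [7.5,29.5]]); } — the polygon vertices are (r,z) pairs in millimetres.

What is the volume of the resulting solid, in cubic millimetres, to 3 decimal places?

Profile (r,z), 5 vertices: (3,16) (4.5,3) (18.5,16) (12,29.5) (7.5,29.5)
edge 0: (3,16)→(4.5,3)  cross = 3·3 − 4.5·16 = -63.0000; (r_i+r_j)·cross = 7.5·-63.0000 = -472.5000
edge 1: (4.5,3)→(18.5,16)  cross = 4.5·16 − 18.5·3 = 16.5000; (r_i+r_j)·cross = 23·16.5000 = 379.5000
edge 2: (18.5,16)→(12,29.5)  cross = 18.5·29.5 − 12·16 = 353.7500; (r_i+r_j)·cross = 30.5·353.7500 = 10789.3750
edge 3: (12,29.5)→(7.5,29.5)  cross = 12·29.5 − 7.5·29.5 = 132.7500; (r_i+r_j)·cross = 19.5·132.7500 = 2588.6250
edge 4: (7.5,29.5)→(3,16)  cross = 7.5·16 − 3·29.5 = 31.5000; (r_i+r_j)·cross = 10.5·31.5000 = 330.7500
Σcross = 471.5000 → A = |Σcross|/2 = 235.7500 mm²
Σ(r_i+r_j)·cross = 13615.7500 → first moment M = |Σ|/6 = 2269.2917
R_c = M/A = 2269.2917/235.7500 = 9.6258 mm
θ = 328° = 5.724680 rad
V = θ·R_c·A = 5.724680·9.6258·235.7500 = 12990.968 mm³

Volume = 12990.968 mm³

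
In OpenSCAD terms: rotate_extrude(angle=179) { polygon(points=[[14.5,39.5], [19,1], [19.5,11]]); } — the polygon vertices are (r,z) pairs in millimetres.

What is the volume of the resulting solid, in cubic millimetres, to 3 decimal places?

Volume = 1773.079 mm³

Profile (r,z), 3 vertices: (14.5,39.5) (19,1) (19.5,11)
edge 0: (14.5,39.5)→(19,1)  cross = 14.5·1 − 19·39.5 = -736.0000; (r_i+r_j)·cross = 33.5·-736.0000 = -24656.0000
edge 1: (19,1)→(19.5,11)  cross = 19·11 − 19.5·1 = 189.5000; (r_i+r_j)·cross = 38.5·189.5000 = 7295.7500
edge 2: (19.5,11)→(14.5,39.5)  cross = 19.5·39.5 − 14.5·11 = 610.7500; (r_i+r_j)·cross = 34·610.7500 = 20765.5000
Σcross = 64.2500 → A = |Σcross|/2 = 32.1250 mm²
Σ(r_i+r_j)·cross = 3405.2500 → first moment M = |Σ|/6 = 567.5417
R_c = M/A = 567.5417/32.1250 = 17.6667 mm
θ = 179° = 3.124139 rad
V = θ·R_c·A = 3.124139·17.6667·32.1250 = 1773.079 mm³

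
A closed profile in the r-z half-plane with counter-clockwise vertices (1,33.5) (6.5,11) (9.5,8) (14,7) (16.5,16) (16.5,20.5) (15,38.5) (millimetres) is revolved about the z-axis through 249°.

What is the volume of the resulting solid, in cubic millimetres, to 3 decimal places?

Profile (r,z), 7 vertices: (1,33.5) (6.5,11) (9.5,8) (14,7) (16.5,16) (16.5,20.5) (15,38.5)
edge 0: (1,33.5)→(6.5,11)  cross = 1·11 − 6.5·33.5 = -206.7500; (r_i+r_j)·cross = 7.5·-206.7500 = -1550.6250
edge 1: (6.5,11)→(9.5,8)  cross = 6.5·8 − 9.5·11 = -52.5000; (r_i+r_j)·cross = 16·-52.5000 = -840.0000
edge 2: (9.5,8)→(14,7)  cross = 9.5·7 − 14·8 = -45.5000; (r_i+r_j)·cross = 23.5·-45.5000 = -1069.2500
edge 3: (14,7)→(16.5,16)  cross = 14·16 − 16.5·7 = 108.5000; (r_i+r_j)·cross = 30.5·108.5000 = 3309.2500
edge 4: (16.5,16)→(16.5,20.5)  cross = 16.5·20.5 − 16.5·16 = 74.2500; (r_i+r_j)·cross = 33·74.2500 = 2450.2500
edge 5: (16.5,20.5)→(15,38.5)  cross = 16.5·38.5 − 15·20.5 = 327.7500; (r_i+r_j)·cross = 31.5·327.7500 = 10324.1250
edge 6: (15,38.5)→(1,33.5)  cross = 15·33.5 − 1·38.5 = 464.0000; (r_i+r_j)·cross = 16·464.0000 = 7424.0000
Σcross = 669.7500 → A = |Σcross|/2 = 334.8750 mm²
Σ(r_i+r_j)·cross = 20047.7500 → first moment M = |Σ|/6 = 3341.2917
R_c = M/A = 3341.2917/334.8750 = 9.9777 mm
θ = 249° = 4.345870 rad
V = θ·R_c·A = 4.345870·9.9777·334.8750 = 14520.819 mm³

Volume = 14520.819 mm³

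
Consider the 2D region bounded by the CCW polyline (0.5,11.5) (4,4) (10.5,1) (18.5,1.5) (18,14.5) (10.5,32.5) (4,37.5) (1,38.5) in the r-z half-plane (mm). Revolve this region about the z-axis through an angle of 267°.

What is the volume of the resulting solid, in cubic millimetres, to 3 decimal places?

Profile (r,z), 8 vertices: (0.5,11.5) (4,4) (10.5,1) (18.5,1.5) (18,14.5) (10.5,32.5) (4,37.5) (1,38.5)
edge 0: (0.5,11.5)→(4,4)  cross = 0.5·4 − 4·11.5 = -44.0000; (r_i+r_j)·cross = 4.5·-44.0000 = -198.0000
edge 1: (4,4)→(10.5,1)  cross = 4·1 − 10.5·4 = -38.0000; (r_i+r_j)·cross = 14.5·-38.0000 = -551.0000
edge 2: (10.5,1)→(18.5,1.5)  cross = 10.5·1.5 − 18.5·1 = -2.7500; (r_i+r_j)·cross = 29·-2.7500 = -79.7500
edge 3: (18.5,1.5)→(18,14.5)  cross = 18.5·14.5 − 18·1.5 = 241.2500; (r_i+r_j)·cross = 36.5·241.2500 = 8805.6250
edge 4: (18,14.5)→(10.5,32.5)  cross = 18·32.5 − 10.5·14.5 = 432.7500; (r_i+r_j)·cross = 28.5·432.7500 = 12333.3750
edge 5: (10.5,32.5)→(4,37.5)  cross = 10.5·37.5 − 4·32.5 = 263.7500; (r_i+r_j)·cross = 14.5·263.7500 = 3824.3750
edge 6: (4,37.5)→(1,38.5)  cross = 4·38.5 − 1·37.5 = 116.5000; (r_i+r_j)·cross = 5·116.5000 = 582.5000
edge 7: (1,38.5)→(0.5,11.5)  cross = 1·11.5 − 0.5·38.5 = -7.7500; (r_i+r_j)·cross = 1.5·-7.7500 = -11.6250
Σcross = 961.7500 → A = |Σcross|/2 = 480.8750 mm²
Σ(r_i+r_j)·cross = 24705.5000 → first moment M = |Σ|/6 = 4117.5833
R_c = M/A = 4117.5833/480.8750 = 8.5627 mm
θ = 267° = 4.660029 rad
V = θ·R_c·A = 4.660029·8.5627·480.8750 = 19188.058 mm³

Volume = 19188.058 mm³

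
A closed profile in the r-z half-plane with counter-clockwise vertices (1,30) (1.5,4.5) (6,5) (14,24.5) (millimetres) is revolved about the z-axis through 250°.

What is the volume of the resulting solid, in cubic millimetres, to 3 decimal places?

Volume = 5254.168 mm³

Profile (r,z), 4 vertices: (1,30) (1.5,4.5) (6,5) (14,24.5)
edge 0: (1,30)→(1.5,4.5)  cross = 1·4.5 − 1.5·30 = -40.5000; (r_i+r_j)·cross = 2.5·-40.5000 = -101.2500
edge 1: (1.5,4.5)→(6,5)  cross = 1.5·5 − 6·4.5 = -19.5000; (r_i+r_j)·cross = 7.5·-19.5000 = -146.2500
edge 2: (6,5)→(14,24.5)  cross = 6·24.5 − 14·5 = 77.0000; (r_i+r_j)·cross = 20·77.0000 = 1540.0000
edge 3: (14,24.5)→(1,30)  cross = 14·30 − 1·24.5 = 395.5000; (r_i+r_j)·cross = 15·395.5000 = 5932.5000
Σcross = 412.5000 → A = |Σcross|/2 = 206.2500 mm²
Σ(r_i+r_j)·cross = 7225.0000 → first moment M = |Σ|/6 = 1204.1667
R_c = M/A = 1204.1667/206.2500 = 5.8384 mm
θ = 250° = 4.363323 rad
V = θ·R_c·A = 4.363323·5.8384·206.2500 = 5254.168 mm³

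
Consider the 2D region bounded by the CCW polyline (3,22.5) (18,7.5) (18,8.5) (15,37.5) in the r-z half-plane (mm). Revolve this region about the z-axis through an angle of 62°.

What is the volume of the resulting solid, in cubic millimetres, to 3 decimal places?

Volume = 2657.107 mm³

Profile (r,z), 4 vertices: (3,22.5) (18,7.5) (18,8.5) (15,37.5)
edge 0: (3,22.5)→(18,7.5)  cross = 3·7.5 − 18·22.5 = -382.5000; (r_i+r_j)·cross = 21·-382.5000 = -8032.5000
edge 1: (18,7.5)→(18,8.5)  cross = 18·8.5 − 18·7.5 = 18.0000; (r_i+r_j)·cross = 36·18.0000 = 648.0000
edge 2: (18,8.5)→(15,37.5)  cross = 18·37.5 − 15·8.5 = 547.5000; (r_i+r_j)·cross = 33·547.5000 = 18067.5000
edge 3: (15,37.5)→(3,22.5)  cross = 15·22.5 − 3·37.5 = 225.0000; (r_i+r_j)·cross = 18·225.0000 = 4050.0000
Σcross = 408.0000 → A = |Σcross|/2 = 204.0000 mm²
Σ(r_i+r_j)·cross = 14733.0000 → first moment M = |Σ|/6 = 2455.5000
R_c = M/A = 2455.5000/204.0000 = 12.0368 mm
θ = 62° = 1.082104 rad
V = θ·R_c·A = 1.082104·12.0368·204.0000 = 2657.107 mm³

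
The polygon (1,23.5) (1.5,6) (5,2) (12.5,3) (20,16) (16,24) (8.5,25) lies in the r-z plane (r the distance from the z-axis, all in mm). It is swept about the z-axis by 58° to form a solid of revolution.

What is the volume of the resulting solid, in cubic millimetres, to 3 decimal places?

Volume = 3146.960 mm³

Profile (r,z), 7 vertices: (1,23.5) (1.5,6) (5,2) (12.5,3) (20,16) (16,24) (8.5,25)
edge 0: (1,23.5)→(1.5,6)  cross = 1·6 − 1.5·23.5 = -29.2500; (r_i+r_j)·cross = 2.5·-29.2500 = -73.1250
edge 1: (1.5,6)→(5,2)  cross = 1.5·2 − 5·6 = -27.0000; (r_i+r_j)·cross = 6.5·-27.0000 = -175.5000
edge 2: (5,2)→(12.5,3)  cross = 5·3 − 12.5·2 = -10.0000; (r_i+r_j)·cross = 17.5·-10.0000 = -175.0000
edge 3: (12.5,3)→(20,16)  cross = 12.5·16 − 20·3 = 140.0000; (r_i+r_j)·cross = 32.5·140.0000 = 4550.0000
edge 4: (20,16)→(16,24)  cross = 20·24 − 16·16 = 224.0000; (r_i+r_j)·cross = 36·224.0000 = 8064.0000
edge 5: (16,24)→(8.5,25)  cross = 16·25 − 8.5·24 = 196.0000; (r_i+r_j)·cross = 24.5·196.0000 = 4802.0000
edge 6: (8.5,25)→(1,23.5)  cross = 8.5·23.5 − 1·25 = 174.7500; (r_i+r_j)·cross = 9.5·174.7500 = 1660.1250
Σcross = 668.5000 → A = |Σcross|/2 = 334.2500 mm²
Σ(r_i+r_j)·cross = 18652.5000 → first moment M = |Σ|/6 = 3108.7500
R_c = M/A = 3108.7500/334.2500 = 9.3007 mm
θ = 58° = 1.012291 rad
V = θ·R_c·A = 1.012291·9.3007·334.2500 = 3146.960 mm³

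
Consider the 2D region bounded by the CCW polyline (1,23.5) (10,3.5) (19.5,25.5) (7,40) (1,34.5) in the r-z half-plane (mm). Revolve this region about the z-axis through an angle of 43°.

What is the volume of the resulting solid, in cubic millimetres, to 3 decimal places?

Volume = 2563.226 mm³

Profile (r,z), 5 vertices: (1,23.5) (10,3.5) (19.5,25.5) (7,40) (1,34.5)
edge 0: (1,23.5)→(10,3.5)  cross = 1·3.5 − 10·23.5 = -231.5000; (r_i+r_j)·cross = 11·-231.5000 = -2546.5000
edge 1: (10,3.5)→(19.5,25.5)  cross = 10·25.5 − 19.5·3.5 = 186.7500; (r_i+r_j)·cross = 29.5·186.7500 = 5509.1250
edge 2: (19.5,25.5)→(7,40)  cross = 19.5·40 − 7·25.5 = 601.5000; (r_i+r_j)·cross = 26.5·601.5000 = 15939.7500
edge 3: (7,40)→(1,34.5)  cross = 7·34.5 − 1·40 = 201.5000; (r_i+r_j)·cross = 8·201.5000 = 1612.0000
edge 4: (1,34.5)→(1,23.5)  cross = 1·23.5 − 1·34.5 = -11.0000; (r_i+r_j)·cross = 2·-11.0000 = -22.0000
Σcross = 747.2500 → A = |Σcross|/2 = 373.6250 mm²
Σ(r_i+r_j)·cross = 20492.3750 → first moment M = |Σ|/6 = 3415.3958
R_c = M/A = 3415.3958/373.6250 = 9.1412 mm
θ = 43° = 0.750492 rad
V = θ·R_c·A = 0.750492·9.1412·373.6250 = 2563.226 mm³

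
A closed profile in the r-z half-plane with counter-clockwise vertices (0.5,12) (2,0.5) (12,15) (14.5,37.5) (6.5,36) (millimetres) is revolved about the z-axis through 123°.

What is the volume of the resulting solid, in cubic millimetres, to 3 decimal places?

Profile (r,z), 5 vertices: (0.5,12) (2,0.5) (12,15) (14.5,37.5) (6.5,36)
edge 0: (0.5,12)→(2,0.5)  cross = 0.5·0.5 − 2·12 = -23.7500; (r_i+r_j)·cross = 2.5·-23.7500 = -59.3750
edge 1: (2,0.5)→(12,15)  cross = 2·15 − 12·0.5 = 24.0000; (r_i+r_j)·cross = 14·24.0000 = 336.0000
edge 2: (12,15)→(14.5,37.5)  cross = 12·37.5 − 14.5·15 = 232.5000; (r_i+r_j)·cross = 26.5·232.5000 = 6161.2500
edge 3: (14.5,37.5)→(6.5,36)  cross = 14.5·36 − 6.5·37.5 = 278.2500; (r_i+r_j)·cross = 21·278.2500 = 5843.2500
edge 4: (6.5,36)→(0.5,12)  cross = 6.5·12 − 0.5·36 = 60.0000; (r_i+r_j)·cross = 7·60.0000 = 420.0000
Σcross = 571.0000 → A = |Σcross|/2 = 285.5000 mm²
Σ(r_i+r_j)·cross = 12701.1250 → first moment M = |Σ|/6 = 2116.8542
R_c = M/A = 2116.8542/285.5000 = 7.4146 mm
θ = 123° = 2.146755 rad
V = θ·R_c·A = 2.146755·7.4146·285.5000 = 4544.367 mm³

Volume = 4544.367 mm³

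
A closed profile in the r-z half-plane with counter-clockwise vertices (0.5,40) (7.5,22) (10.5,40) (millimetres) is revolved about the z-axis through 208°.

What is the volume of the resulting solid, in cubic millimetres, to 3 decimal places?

Profile (r,z), 3 vertices: (0.5,40) (7.5,22) (10.5,40)
edge 0: (0.5,40)→(7.5,22)  cross = 0.5·22 − 7.5·40 = -289.0000; (r_i+r_j)·cross = 8·-289.0000 = -2312.0000
edge 1: (7.5,22)→(10.5,40)  cross = 7.5·40 − 10.5·22 = 69.0000; (r_i+r_j)·cross = 18·69.0000 = 1242.0000
edge 2: (10.5,40)→(0.5,40)  cross = 10.5·40 − 0.5·40 = 400.0000; (r_i+r_j)·cross = 11·400.0000 = 4400.0000
Σcross = 180.0000 → A = |Σcross|/2 = 90.0000 mm²
Σ(r_i+r_j)·cross = 3330.0000 → first moment M = |Σ|/6 = 555.0000
R_c = M/A = 555.0000/90.0000 = 6.1667 mm
θ = 208° = 3.630285 rad
V = θ·R_c·A = 3.630285·6.1667·90.0000 = 2014.808 mm³

Volume = 2014.808 mm³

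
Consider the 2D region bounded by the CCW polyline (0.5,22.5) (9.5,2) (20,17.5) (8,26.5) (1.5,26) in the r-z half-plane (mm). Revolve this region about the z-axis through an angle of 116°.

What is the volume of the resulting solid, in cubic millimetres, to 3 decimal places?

Volume = 4776.917 mm³

Profile (r,z), 5 vertices: (0.5,22.5) (9.5,2) (20,17.5) (8,26.5) (1.5,26)
edge 0: (0.5,22.5)→(9.5,2)  cross = 0.5·2 − 9.5·22.5 = -212.7500; (r_i+r_j)·cross = 10·-212.7500 = -2127.5000
edge 1: (9.5,2)→(20,17.5)  cross = 9.5·17.5 − 20·2 = 126.2500; (r_i+r_j)·cross = 29.5·126.2500 = 3724.3750
edge 2: (20,17.5)→(8,26.5)  cross = 20·26.5 − 8·17.5 = 390.0000; (r_i+r_j)·cross = 28·390.0000 = 10920.0000
edge 3: (8,26.5)→(1.5,26)  cross = 8·26 − 1.5·26.5 = 168.2500; (r_i+r_j)·cross = 9.5·168.2500 = 1598.3750
edge 4: (1.5,26)→(0.5,22.5)  cross = 1.5·22.5 − 0.5·26 = 20.7500; (r_i+r_j)·cross = 2·20.7500 = 41.5000
Σcross = 492.5000 → A = |Σcross|/2 = 246.2500 mm²
Σ(r_i+r_j)·cross = 14156.7500 → first moment M = |Σ|/6 = 2359.4583
R_c = M/A = 2359.4583/246.2500 = 9.5816 mm
θ = 116° = 2.024582 rad
V = θ·R_c·A = 2.024582·9.5816·246.2500 = 4776.917 mm³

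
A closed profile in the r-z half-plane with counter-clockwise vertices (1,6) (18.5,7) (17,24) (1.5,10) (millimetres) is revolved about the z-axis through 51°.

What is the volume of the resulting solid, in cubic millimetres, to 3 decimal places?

Volume = 1778.159 mm³

Profile (r,z), 4 vertices: (1,6) (18.5,7) (17,24) (1.5,10)
edge 0: (1,6)→(18.5,7)  cross = 1·7 − 18.5·6 = -104.0000; (r_i+r_j)·cross = 19.5·-104.0000 = -2028.0000
edge 1: (18.5,7)→(17,24)  cross = 18.5·24 − 17·7 = 325.0000; (r_i+r_j)·cross = 35.5·325.0000 = 11537.5000
edge 2: (17,24)→(1.5,10)  cross = 17·10 − 1.5·24 = 134.0000; (r_i+r_j)·cross = 18.5·134.0000 = 2479.0000
edge 3: (1.5,10)→(1,6)  cross = 1.5·6 − 1·10 = -1.0000; (r_i+r_j)·cross = 2.5·-1.0000 = -2.5000
Σcross = 354.0000 → A = |Σcross|/2 = 177.0000 mm²
Σ(r_i+r_j)·cross = 11986.0000 → first moment M = |Σ|/6 = 1997.6667
R_c = M/A = 1997.6667/177.0000 = 11.2863 mm
θ = 51° = 0.890118 rad
V = θ·R_c·A = 0.890118·11.2863·177.0000 = 1778.159 mm³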